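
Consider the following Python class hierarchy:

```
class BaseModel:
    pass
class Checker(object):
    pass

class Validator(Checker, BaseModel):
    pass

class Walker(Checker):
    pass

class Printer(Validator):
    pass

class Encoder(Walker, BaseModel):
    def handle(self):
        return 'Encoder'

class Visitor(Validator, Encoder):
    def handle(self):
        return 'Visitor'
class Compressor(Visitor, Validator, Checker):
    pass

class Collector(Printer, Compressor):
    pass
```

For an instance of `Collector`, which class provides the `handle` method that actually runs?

Visitor

L[Collector] = Collector + merge(L[Printer], L[Compressor], [Printer Compressor])
  take Printer:  [Printer Validator Checker BaseModel object] + [Compressor Visitor Validator Encoder Walker Checker BaseModel object] + [Printer Compressor]
  take Compressor:  [Validator Checker BaseModel object] + [Compressor Visitor Validator Encoder Walker Checker BaseModel object] + [Compressor]
  take Visitor:  [Validator Checker BaseModel object] + [Visitor Validator Encoder Walker Checker BaseModel object]
  take Validator:  [Validator Checker BaseModel object] + [Validator Encoder Walker Checker BaseModel object]
  take Encoder:  [Checker BaseModel object] + [Encoder Walker Checker BaseModel object]
  take Walker:  [Checker BaseModel object] + [Walker Checker BaseModel object]
  take Checker:  [Checker BaseModel object] + [Checker BaseModel object]
  take BaseModel:  [BaseModel object] + [BaseModel object]
  take object:  [object] + [object]
MRO: Collector Printer Compressor Visitor Validator Encoder Walker Checker BaseModel object
handle is defined in: Encoder, Visitor. First along the MRO is Visitor.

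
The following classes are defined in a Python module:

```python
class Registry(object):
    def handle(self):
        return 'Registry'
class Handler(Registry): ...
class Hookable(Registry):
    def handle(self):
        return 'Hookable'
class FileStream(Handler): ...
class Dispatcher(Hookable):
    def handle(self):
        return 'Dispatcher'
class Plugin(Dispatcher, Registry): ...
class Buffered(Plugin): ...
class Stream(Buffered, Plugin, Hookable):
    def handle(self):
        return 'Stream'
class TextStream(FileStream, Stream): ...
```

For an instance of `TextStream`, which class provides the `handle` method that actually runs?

Stream

L[TextStream] = TextStream + merge(L[FileStream], L[Stream], [FileStream Stream])
  take FileStream:  [FileStream Handler Registry object] + [Stream Buffered Plugin Dispatcher Hookable Registry object] + [FileStream Stream]
  take Handler:  [Handler Registry object] + [Stream Buffered Plugin Dispatcher Hookable Registry object] + [Stream]
  take Stream:  [Registry object] + [Stream Buffered Plugin Dispatcher Hookable Registry object] + [Stream]
  take Buffered:  [Registry object] + [Buffered Plugin Dispatcher Hookable Registry object]
  take Plugin:  [Registry object] + [Plugin Dispatcher Hookable Registry object]
  take Dispatcher:  [Registry object] + [Dispatcher Hookable Registry object]
  take Hookable:  [Registry object] + [Hookable Registry object]
  take Registry:  [Registry object] + [Registry object]
  take object:  [object] + [object]
MRO: TextStream FileStream Handler Stream Buffered Plugin Dispatcher Hookable Registry object
handle is defined in: Dispatcher, Hookable, Registry, Stream. First along the MRO is Stream.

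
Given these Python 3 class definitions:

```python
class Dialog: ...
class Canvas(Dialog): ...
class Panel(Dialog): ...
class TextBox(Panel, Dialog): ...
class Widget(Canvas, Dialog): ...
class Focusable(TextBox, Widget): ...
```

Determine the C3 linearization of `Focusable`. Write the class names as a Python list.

L[Focusable] = Focusable + merge(L[TextBox], L[Widget], [TextBox Widget])
  take TextBox:  [TextBox Panel Dialog object] + [Widget Canvas Dialog object] + [TextBox Widget]
  take Panel:  [Panel Dialog object] + [Widget Canvas Dialog object] + [Widget]
  take Widget:  [Dialog object] + [Widget Canvas Dialog object] + [Widget]
  take Canvas:  [Dialog object] + [Canvas Dialog object]
  take Dialog:  [Dialog object] + [Dialog object]
  take object:  [object] + [object]

[Focusable, TextBox, Panel, Widget, Canvas, Dialog, object]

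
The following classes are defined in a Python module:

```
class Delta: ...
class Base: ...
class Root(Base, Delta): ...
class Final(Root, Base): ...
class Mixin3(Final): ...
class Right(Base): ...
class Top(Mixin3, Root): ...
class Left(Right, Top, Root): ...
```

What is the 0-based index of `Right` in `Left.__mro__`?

1

L[Left] = Left + merge(L[Right], L[Top], L[Root], [Right Top Root])
  take Right:  [Right Base object] + [Top Mixin3 Final Root Base Delta object] + [Root Base Delta object] + [Right Top Root]
  take Top:  [Base object] + [Top Mixin3 Final Root Base Delta object] + [Root Base Delta object] + [Top Root]
  take Mixin3:  [Base object] + [Mixin3 Final Root Base Delta object] + [Root Base Delta object] + [Root]
  take Final:  [Base object] + [Final Root Base Delta object] + [Root Base Delta object] + [Root]
  take Root:  [Base object] + [Root Base Delta object] + [Root Base Delta object] + [Root]
  take Base:  [Base object] + [Base Delta object] + [Base Delta object]
  take Delta:  [object] + [Delta object] + [Delta object]
  take object:  [object] + [object] + [object]
MRO: Left Right Top Mixin3 Final Root Base Delta object
Right sits at index 1.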